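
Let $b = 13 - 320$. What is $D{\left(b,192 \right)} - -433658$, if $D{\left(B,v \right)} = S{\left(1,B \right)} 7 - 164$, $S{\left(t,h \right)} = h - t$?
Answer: $431338$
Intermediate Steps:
$b = -307$ ($b = 13 - 320 = -307$)
$D{\left(B,v \right)} = -171 + 7 B$ ($D{\left(B,v \right)} = \left(B - 1\right) 7 - 164 = \left(-1 + B\right) 7 - 164 = \left(-7 + 7 B\right) - 164 = -171 + 7 B$)
$D{\left(b,192 \right)} - -433658 = \left(-171 + 7 \left(-307\right)\right) - -433658 = \left(-171 - 2149\right) + 433658 = -2320 + 433658 = 431338$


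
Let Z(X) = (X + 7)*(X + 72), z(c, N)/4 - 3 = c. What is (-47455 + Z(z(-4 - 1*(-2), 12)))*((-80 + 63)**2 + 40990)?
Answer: -1924385701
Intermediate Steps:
z(c, N) = 12 + 4*c
Z(X) = (7 + X)*(72 + X)
(-47455 + Z(z(-4 - 1*(-2), 12)))*((-80 + 63)**2 + 40990) = (-47455 + (504 + (12 + 4*(-4 - 1*(-2)))**2 + 79*(12 + 4*(-4 - 1*(-2)))))*((-80 + 63)**2 + 40990) = (-47455 + (504 + (12 + 4*(-4 + 2))**2 + 79*(12 + 4*(-4 + 2))))*((-17)**2 + 40990) = (-47455 + (504 + (12 + 4*(-2))**2 + 79*(12 + 4*(-2))))*(289 + 40990) = (-47455 + (504 + (12 - 8)**2 + 79*(12 - 8)))*41279 = (-47455 + (504 + 4**2 + 79*4))*41279 = (-47455 + (504 + 16 + 316))*41279 = (-47455 + 836)*41279 = -46619*41279 = -1924385701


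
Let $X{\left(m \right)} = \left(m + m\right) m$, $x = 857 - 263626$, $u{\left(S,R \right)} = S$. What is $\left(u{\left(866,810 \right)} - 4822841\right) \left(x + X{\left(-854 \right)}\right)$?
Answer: $-5766421489425$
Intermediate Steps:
$x = -262769$ ($x = 857 - 263626 = -262769$)
$X{\left(m \right)} = 2 m^{2}$ ($X{\left(m \right)} = 2 m m = 2 m^{2}$)
$\left(u{\left(866,810 \right)} - 4822841\right) \left(x + X{\left(-854 \right)}\right) = \left(866 - 4822841\right) \left(-262769 + 2 \left(-854\right)^{2}\right) = - 4821975 \left(-262769 + 2 \cdot 729316\right) = - 4821975 \left(-262769 + 1458632\right) = \left(-4821975\right) 1195863 = -5766421489425$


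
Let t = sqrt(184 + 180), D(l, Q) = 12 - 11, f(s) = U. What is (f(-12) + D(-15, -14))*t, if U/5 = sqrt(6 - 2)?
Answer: 22*sqrt(91) ≈ 209.87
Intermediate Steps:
U = 10 (U = 5*sqrt(6 - 2) = 5*sqrt(4) = 5*2 = 10)
f(s) = 10
D(l, Q) = 1
t = 2*sqrt(91) (t = sqrt(364) = 2*sqrt(91) ≈ 19.079)
(f(-12) + D(-15, -14))*t = (10 + 1)*(2*sqrt(91)) = 11*(2*sqrt(91)) = 22*sqrt(91)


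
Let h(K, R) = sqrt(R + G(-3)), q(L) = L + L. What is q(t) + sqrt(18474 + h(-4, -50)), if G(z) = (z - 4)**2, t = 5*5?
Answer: 50 + sqrt(18474 + I) ≈ 185.92 + 0.003679*I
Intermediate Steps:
t = 25
G(z) = (-4 + z)**2
q(L) = 2*L
h(K, R) = sqrt(49 + R) (h(K, R) = sqrt(R + (-4 - 3)**2) = sqrt(R + (-7)**2) = sqrt(R + 49) = sqrt(49 + R))
q(t) + sqrt(18474 + h(-4, -50)) = 2*25 + sqrt(18474 + sqrt(49 - 50)) = 50 + sqrt(18474 + sqrt(-1)) = 50 + sqrt(18474 + I)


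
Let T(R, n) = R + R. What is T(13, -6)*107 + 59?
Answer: 2841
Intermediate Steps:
T(R, n) = 2*R
T(13, -6)*107 + 59 = (2*13)*107 + 59 = 26*107 + 59 = 2782 + 59 = 2841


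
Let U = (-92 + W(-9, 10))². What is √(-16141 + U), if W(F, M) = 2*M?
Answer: I*√10957 ≈ 104.68*I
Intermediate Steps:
U = 5184 (U = (-92 + 2*10)² = (-92 + 20)² = (-72)² = 5184)
√(-16141 + U) = √(-16141 + 5184) = √(-10957) = I*√10957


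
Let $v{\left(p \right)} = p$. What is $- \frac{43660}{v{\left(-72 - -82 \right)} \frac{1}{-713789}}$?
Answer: $3116402774$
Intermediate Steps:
$- \frac{43660}{v{\left(-72 - -82 \right)} \frac{1}{-713789}} = - \frac{43660}{\left(-72 - -82\right) \frac{1}{-713789}} = - \frac{43660}{\left(-72 + 82\right) \left(- \frac{1}{713789}\right)} = - \frac{43660}{10 \left(- \frac{1}{713789}\right)} = - \frac{43660}{- \frac{10}{713789}} = \left(-43660\right) \left(- \frac{713789}{10}\right) = 3116402774$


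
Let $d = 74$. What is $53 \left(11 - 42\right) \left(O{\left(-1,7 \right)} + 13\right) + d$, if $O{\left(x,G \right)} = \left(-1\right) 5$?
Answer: $-13070$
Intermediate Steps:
$O{\left(x,G \right)} = -5$
$53 \left(11 - 42\right) \left(O{\left(-1,7 \right)} + 13\right) + d = 53 \left(11 - 42\right) \left(-5 + 13\right) + 74 = 53 \left(\left(-31\right) 8\right) + 74 = 53 \left(-248\right) + 74 = -13144 + 74 = -13070$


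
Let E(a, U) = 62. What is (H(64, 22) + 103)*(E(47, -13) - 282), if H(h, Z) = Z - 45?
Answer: -17600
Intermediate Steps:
H(h, Z) = -45 + Z
(H(64, 22) + 103)*(E(47, -13) - 282) = ((-45 + 22) + 103)*(62 - 282) = (-23 + 103)*(-220) = 80*(-220) = -17600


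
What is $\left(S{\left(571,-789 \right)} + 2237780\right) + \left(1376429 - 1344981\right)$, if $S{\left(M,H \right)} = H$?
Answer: $2268439$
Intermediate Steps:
$\left(S{\left(571,-789 \right)} + 2237780\right) + \left(1376429 - 1344981\right) = \left(-789 + 2237780\right) + \left(1376429 - 1344981\right) = 2236991 + \left(1376429 - 1344981\right) = 2236991 + 31448 = 2268439$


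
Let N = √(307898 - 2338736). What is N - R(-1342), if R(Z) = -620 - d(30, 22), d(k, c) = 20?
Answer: 640 + I*√2030838 ≈ 640.0 + 1425.1*I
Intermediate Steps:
N = I*√2030838 (N = √(-2030838) = I*√2030838 ≈ 1425.1*I)
R(Z) = -640 (R(Z) = -620 - 1*20 = -620 - 20 = -640)
N - R(-1342) = I*√2030838 - 1*(-640) = I*√2030838 + 640 = 640 + I*√2030838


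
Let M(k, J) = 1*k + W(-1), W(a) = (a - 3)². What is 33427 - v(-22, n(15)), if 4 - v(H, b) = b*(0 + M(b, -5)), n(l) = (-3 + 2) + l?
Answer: 33843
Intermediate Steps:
W(a) = (-3 + a)²
M(k, J) = 16 + k (M(k, J) = 1*k + (-3 - 1)² = k + (-4)² = k + 16 = 16 + k)
n(l) = -1 + l
v(H, b) = 4 - b*(16 + b) (v(H, b) = 4 - b*(0 + (16 + b)) = 4 - b*(16 + b))
33427 - v(-22, n(15)) = 33427 - (4 - (-1 + 15)*(16 + (-1 + 15))) = 33427 - (4 - 1*14*(16 + 14)) = 33427 - (4 - 1*14*30) = 33427 - (4 - 420) = 33427 - 1*(-416) = 33427 + 416 = 33843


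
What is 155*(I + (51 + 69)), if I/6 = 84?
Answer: 96720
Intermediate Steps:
I = 504 (I = 6*84 = 504)
155*(I + (51 + 69)) = 155*(504 + (51 + 69)) = 155*(504 + 120) = 155*624 = 96720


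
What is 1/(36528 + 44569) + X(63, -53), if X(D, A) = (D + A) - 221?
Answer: -17111466/81097 ≈ -211.00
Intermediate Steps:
X(D, A) = -221 + A + D (X(D, A) = (A + D) - 221 = -221 + A + D)
1/(36528 + 44569) + X(63, -53) = 1/(36528 + 44569) + (-221 - 53 + 63) = 1/81097 - 211 = -17111466/81097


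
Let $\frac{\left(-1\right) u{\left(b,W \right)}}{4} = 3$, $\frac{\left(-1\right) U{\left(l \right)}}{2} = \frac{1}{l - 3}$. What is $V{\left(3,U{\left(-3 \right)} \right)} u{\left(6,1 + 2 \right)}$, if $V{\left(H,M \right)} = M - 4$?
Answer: $44$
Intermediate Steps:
$U{\left(l \right)} = - \frac{2}{-3 + l}$ ($U{\left(l \right)} = - \frac{2}{l - 3} = - \frac{2}{-3 + l}$)
$V{\left(H,M \right)} = -4 + M$
$u{\left(b,W \right)} = -12$ ($u{\left(b,W \right)} = \left(-4\right) 3 = -12$)
$V{\left(3,U{\left(-3 \right)} \right)} u{\left(6,1 + 2 \right)} = \left(-4 - \frac{2}{-3 - 3}\right) \left(-12\right) = \left(-4 - \frac{2}{-6}\right) \left(-12\right) = \left(-4 - - \frac{1}{3}\right) \left(-12\right) = \left(-4 + \frac{1}{3}\right) \left(-12\right) = \left(- \frac{11}{3}\right) \left(-12\right) = 44$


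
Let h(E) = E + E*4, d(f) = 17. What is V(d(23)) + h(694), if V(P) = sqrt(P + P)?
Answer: 3470 + sqrt(34) ≈ 3475.8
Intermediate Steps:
V(P) = sqrt(2)*sqrt(P) (V(P) = sqrt(2*P) = sqrt(2)*sqrt(P))
h(E) = 5*E (h(E) = E + 4*E = 5*E)
V(d(23)) + h(694) = sqrt(2)*sqrt(17) + 5*694 = sqrt(34) + 3470 = 3470 + sqrt(34)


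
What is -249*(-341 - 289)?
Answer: 156870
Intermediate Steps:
-249*(-341 - 289) = -249*(-630) = 156870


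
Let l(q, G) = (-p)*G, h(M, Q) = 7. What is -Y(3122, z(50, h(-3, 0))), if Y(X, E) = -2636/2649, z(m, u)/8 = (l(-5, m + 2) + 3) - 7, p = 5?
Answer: 2636/2649 ≈ 0.99509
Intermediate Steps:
l(q, G) = -5*G (l(q, G) = (-1*5)*G = -5*G)
z(m, u) = -112 - 40*m (z(m, u) = 8*((-5*(m + 2) + 3) - 7) = 8*((-5*(2 + m) + 3) - 7) = 8*(((-10 - 5*m) + 3) - 7) = 8*((-7 - 5*m) - 7) = 8*(-14 - 5*m) = -112 - 40*m)
Y(X, E) = -2636/2649 (Y(X, E) = -2636*1/2649 = -2636/2649)
-Y(3122, z(50, h(-3, 0))) = -1*(-2636/2649) = 2636/2649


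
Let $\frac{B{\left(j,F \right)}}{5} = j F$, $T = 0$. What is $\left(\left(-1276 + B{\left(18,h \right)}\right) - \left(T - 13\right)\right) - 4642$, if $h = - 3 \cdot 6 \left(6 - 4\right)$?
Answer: $-9145$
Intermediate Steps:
$h = -36$ ($h = - 3 \cdot 6 \cdot 2 = \left(-3\right) 12 = -36$)
$B{\left(j,F \right)} = 5 F j$ ($B{\left(j,F \right)} = 5 j F = 5 F j$)
$\left(\left(-1276 + B{\left(18,h \right)}\right) - \left(T - 13\right)\right) - 4642 = \left(\left(-1276 + 5 \left(-36\right) 18\right) - \left(0 - 13\right)\right) - 4642 = \left(\left(-1276 - 3240\right) - -13\right) - 4642 = \left(-4516 + 13\right) - 4642 = -4503 - 4642 = -9145$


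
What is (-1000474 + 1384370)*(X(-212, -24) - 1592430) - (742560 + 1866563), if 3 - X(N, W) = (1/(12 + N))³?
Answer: -611328964714952013/1000000 ≈ -6.1133e+11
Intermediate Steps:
X(N, W) = 3 - 1/(12 + N)³ (X(N, W) = 3 - (1/(12 + N))³ = 3 - 1/(12 + N)³)
(-1000474 + 1384370)*(X(-212, -24) - 1592430) - (742560 + 1866563) = (-1000474 + 1384370)*((3 - 1/(12 - 212)³) - 1592430) - (742560 + 1866563) = 383896*((3 - 1/(-200)³) - 1592430) - 1*2609123 = 383896*((3 - 1*(-1/8000000)) - 1592430) - 2609123 = 383896*((3 + 1/8000000) - 1592430) - 2609123 = 383896*(24000001/8000000 - 1592430) - 2609123 = 383896*(-12739415999999/8000000) - 2609123 = -611326355591952013/1000000 - 2609123 = -611328964714952013/1000000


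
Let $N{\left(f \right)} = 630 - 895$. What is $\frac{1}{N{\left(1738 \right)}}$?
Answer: $- \frac{1}{265} \approx -0.0037736$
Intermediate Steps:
$N{\left(f \right)} = -265$
$\frac{1}{N{\left(1738 \right)}} = \frac{1}{-265} = - \frac{1}{265}$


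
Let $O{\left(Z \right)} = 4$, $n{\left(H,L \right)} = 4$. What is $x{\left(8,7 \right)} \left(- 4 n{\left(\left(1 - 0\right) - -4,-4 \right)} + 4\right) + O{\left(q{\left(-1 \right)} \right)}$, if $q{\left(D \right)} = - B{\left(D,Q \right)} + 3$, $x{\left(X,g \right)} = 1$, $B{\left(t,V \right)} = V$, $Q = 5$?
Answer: $-8$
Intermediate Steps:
$q{\left(D \right)} = -2$ ($q{\left(D \right)} = \left(-1\right) 5 + 3 = -5 + 3 = -2$)
$x{\left(8,7 \right)} \left(- 4 n{\left(\left(1 - 0\right) - -4,-4 \right)} + 4\right) + O{\left(q{\left(-1 \right)} \right)} = 1 \left(\left(-4\right) 4 + 4\right) + 4 = 1 \left(-16 + 4\right) + 4 = 1 \left(-12\right) + 4 = -12 + 4 = -8$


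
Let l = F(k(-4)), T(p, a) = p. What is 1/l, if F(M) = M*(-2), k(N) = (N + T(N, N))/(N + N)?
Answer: -½ ≈ -0.50000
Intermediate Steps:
k(N) = 1 (k(N) = (N + N)/(N + N) = (2*N)/((2*N)) = (2*N)*(1/(2*N)) = 1)
F(M) = -2*M
l = -2 (l = -2*1 = -2)
1/l = 1/(-2) = -½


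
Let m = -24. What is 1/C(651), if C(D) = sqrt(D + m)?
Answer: sqrt(627)/627 ≈ 0.039936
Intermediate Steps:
C(D) = sqrt(-24 + D) (C(D) = sqrt(D - 24) = sqrt(-24 + D))
1/C(651) = 1/(sqrt(-24 + 651)) = 1/(sqrt(627)) = sqrt(627)/627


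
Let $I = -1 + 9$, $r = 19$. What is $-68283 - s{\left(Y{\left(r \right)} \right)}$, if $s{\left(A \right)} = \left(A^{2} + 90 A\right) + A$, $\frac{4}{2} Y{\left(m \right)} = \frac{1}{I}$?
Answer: $- \frac{17481905}{256} \approx -68289.0$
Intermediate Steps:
$I = 8$
$Y{\left(m \right)} = \frac{1}{16}$ ($Y{\left(m \right)} = \frac{1}{2 \cdot 8} = \frac{1}{2} \cdot \frac{1}{8} = \frac{1}{16}$)
$s{\left(A \right)} = A^{2} + 91 A$
$-68283 - s{\left(Y{\left(r \right)} \right)} = -68283 - \frac{91 + \frac{1}{16}}{16} = -68283 - \frac{1}{16} \cdot \frac{1457}{16} = -68283 - \frac{1457}{256} = - \frac{17481905}{256}$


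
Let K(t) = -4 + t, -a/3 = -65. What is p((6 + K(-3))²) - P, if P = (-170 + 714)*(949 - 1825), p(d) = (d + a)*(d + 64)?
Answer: 489284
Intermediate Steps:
a = 195 (a = -3*(-65) = 195)
p(d) = (64 + d)*(195 + d) (p(d) = (d + 195)*(d + 64) = (195 + d)*(64 + d) = (64 + d)*(195 + d))
P = -476544 (P = 544*(-876) = -476544)
p((6 + K(-3))²) - P = (12480 + ((6 + (-4 - 3))²)² + 259*(6 + (-4 - 3))²) - 1*(-476544) = (12480 + ((6 - 7)²)² + 259*(6 - 7)²) + 476544 = (12480 + ((-1)²)² + 259*(-1)²) + 476544 = (12480 + 1² + 259*1) + 476544 = (12480 + 1 + 259) + 476544 = 12740 + 476544 = 489284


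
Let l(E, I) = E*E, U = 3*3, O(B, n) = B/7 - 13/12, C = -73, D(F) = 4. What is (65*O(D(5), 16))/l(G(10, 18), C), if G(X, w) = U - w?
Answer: -2795/6804 ≈ -0.41079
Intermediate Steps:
O(B, n) = -13/12 + B/7 (O(B, n) = B*(⅐) - 13*1/12 = B/7 - 13/12 = -13/12 + B/7)
U = 9
G(X, w) = 9 - w
l(E, I) = E²
(65*O(D(5), 16))/l(G(10, 18), C) = (65*(-13/12 + (⅐)*4))/((9 - 1*18)²) = (65*(-13/12 + 4/7))/((9 - 18)²) = (65*(-43/84))/((-9)²) = -2795/84/81 = -2795/84*1/81 = -2795/6804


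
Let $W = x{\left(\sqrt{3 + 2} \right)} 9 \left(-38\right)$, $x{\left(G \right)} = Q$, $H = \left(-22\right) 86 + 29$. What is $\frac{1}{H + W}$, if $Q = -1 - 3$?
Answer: $- \frac{1}{495} \approx -0.0020202$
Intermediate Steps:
$Q = -4$
$H = -1863$ ($H = -1892 + 29 = -1863$)
$x{\left(G \right)} = -4$
$W = 1368$ ($W = \left(-4\right) 9 \left(-38\right) = \left(-36\right) \left(-38\right) = 1368$)
$\frac{1}{H + W} = \frac{1}{-1863 + 1368} = \frac{1}{-495} = - \frac{1}{495}$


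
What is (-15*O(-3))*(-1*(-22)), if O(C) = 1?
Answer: -330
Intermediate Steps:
(-15*O(-3))*(-1*(-22)) = (-15*1)*(-1*(-22)) = -15*22 = -330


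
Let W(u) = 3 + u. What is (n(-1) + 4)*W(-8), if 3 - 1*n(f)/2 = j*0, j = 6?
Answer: -50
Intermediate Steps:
n(f) = 6 (n(f) = 6 - 12*0 = 6 - 2*0 = 6 + 0 = 6)
(n(-1) + 4)*W(-8) = (6 + 4)*(3 - 8) = 10*(-5) = -50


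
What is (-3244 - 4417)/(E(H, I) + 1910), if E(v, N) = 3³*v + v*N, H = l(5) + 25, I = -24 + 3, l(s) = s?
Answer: -7661/2090 ≈ -3.6656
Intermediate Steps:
I = -21
H = 30 (H = 5 + 25 = 30)
E(v, N) = 27*v + N*v
(-3244 - 4417)/(E(H, I) + 1910) = (-3244 - 4417)/(30*(27 - 21) + 1910) = -7661/(30*6 + 1910) = -7661/(180 + 1910) = -7661/2090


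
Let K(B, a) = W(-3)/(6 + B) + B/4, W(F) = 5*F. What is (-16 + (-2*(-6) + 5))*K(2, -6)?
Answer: -11/8 ≈ -1.3750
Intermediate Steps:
K(B, a) = -15/(6 + B) + B/4 (K(B, a) = (5*(-3))/(6 + B) + B/4 = -15/(6 + B) + B*(¼) = -15/(6 + B) + B/4)
(-16 + (-2*(-6) + 5))*K(2, -6) = (-16 + (-2*(-6) + 5))*((-60 + 2² + 6*2)/(4*(6 + 2))) = (-16 + (12 + 5))*((¼)*(-60 + 4 + 12)/8) = (-16 + 17)*((¼)*(⅛)*(-44)) = 1*(-11/8) = -11/8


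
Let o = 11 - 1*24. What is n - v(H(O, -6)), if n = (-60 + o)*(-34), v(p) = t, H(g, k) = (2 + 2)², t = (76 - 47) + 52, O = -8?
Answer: 2401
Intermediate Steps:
o = -13 (o = 11 - 24 = -13)
t = 81 (t = 29 + 52 = 81)
H(g, k) = 16 (H(g, k) = 4² = 16)
v(p) = 81
n = 2482 (n = (-60 - 13)*(-34) = -73*(-34) = 2482)
n - v(H(O, -6)) = 2482 - 1*81 = 2482 - 81 = 2401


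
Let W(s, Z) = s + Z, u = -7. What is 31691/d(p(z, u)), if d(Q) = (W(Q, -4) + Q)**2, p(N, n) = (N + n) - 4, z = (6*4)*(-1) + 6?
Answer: 31691/3844 ≈ 8.2443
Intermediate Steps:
z = -18 (z = 24*(-1) + 6 = -24 + 6 = -18)
W(s, Z) = Z + s
p(N, n) = -4 + N + n
d(Q) = (-4 + 2*Q)**2 (d(Q) = ((-4 + Q) + Q)**2 = (-4 + 2*Q)**2)
31691/d(p(z, u)) = 31691/((4*(-2 + (-4 - 18 - 7))**2)) = 31691/((4*(-2 - 29)**2)) = 31691/((4*(-31)**2)) = 31691/((4*961)) = 31691/3844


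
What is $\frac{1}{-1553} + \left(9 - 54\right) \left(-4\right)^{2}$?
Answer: $- \frac{1118161}{1553} \approx -720.0$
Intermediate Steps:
$\frac{1}{-1553} + \left(9 - 54\right) \left(-4\right)^{2} = - \frac{1}{1553} - 720 = - \frac{1118161}{1553}$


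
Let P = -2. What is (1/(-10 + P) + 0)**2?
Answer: 1/144 ≈ 0.0069444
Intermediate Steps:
(1/(-10 + P) + 0)**2 = (1/(-10 - 2) + 0)**2 = (1/(-12) + 0)**2 = (-1/12 + 0)**2 = (-1/12)**2 = 1/144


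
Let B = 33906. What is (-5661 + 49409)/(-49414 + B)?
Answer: -10937/3877 ≈ -2.8210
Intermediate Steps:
(-5661 + 49409)/(-49414 + B) = (-5661 + 49409)/(-49414 + 33906) = 43748/(-15508) = 43748*(-1/15508) = -10937/3877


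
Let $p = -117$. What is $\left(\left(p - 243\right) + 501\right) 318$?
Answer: $44838$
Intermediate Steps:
$\left(\left(p - 243\right) + 501\right) 318 = \left(\left(-117 - 243\right) + 501\right) 318 = \left(-360 + 501\right) 318 = 141 \cdot 318 = 44838$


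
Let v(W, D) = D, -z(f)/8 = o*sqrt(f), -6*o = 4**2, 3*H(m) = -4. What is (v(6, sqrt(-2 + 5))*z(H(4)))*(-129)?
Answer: -5504*I ≈ -5504.0*I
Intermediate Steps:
H(m) = -4/3 (H(m) = (1/3)*(-4) = -4/3)
o = -8/3 (o = -1/6*4**2 = -1/6*16 = -8/3 ≈ -2.6667)
z(f) = 64*sqrt(f)/3 (z(f) = -(-64)*sqrt(f)/3 = 64*sqrt(f)/3)
(v(6, sqrt(-2 + 5))*z(H(4)))*(-129) = (sqrt(-2 + 5)*(64*sqrt(-4/3)/3))*(-129) = (sqrt(3)*(64*(2*I*sqrt(3)/3)/3))*(-129) = (sqrt(3)*(128*I*sqrt(3)/9))*(-129) = (128*I/3)*(-129) = -5504*I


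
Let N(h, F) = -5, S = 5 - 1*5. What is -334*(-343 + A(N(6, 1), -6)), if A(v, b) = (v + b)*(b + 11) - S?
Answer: 132932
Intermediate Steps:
S = 0 (S = 5 - 5 = 0)
A(v, b) = (11 + b)*(b + v) (A(v, b) = (v + b)*(b + 11) - 1*0 = (b + v)*(11 + b) + 0 = (11 + b)*(b + v) + 0 = (11 + b)*(b + v))
-334*(-343 + A(N(6, 1), -6)) = -334*(-343 + ((-6)² + 11*(-6) + 11*(-5) - 6*(-5))) = -334*(-343 + (36 - 66 - 55 + 30)) = -334*(-343 - 55) = -334*(-398) = 132932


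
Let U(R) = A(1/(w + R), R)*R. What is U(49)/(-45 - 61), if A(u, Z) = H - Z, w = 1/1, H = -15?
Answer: 1568/53 ≈ 29.585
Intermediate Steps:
w = 1
A(u, Z) = -15 - Z
U(R) = R*(-15 - R) (U(R) = (-15 - R)*R = R*(-15 - R))
U(49)/(-45 - 61) = (-1*49*(15 + 49))/(-45 - 61) = (-1*49*64)/(-106) = -1/106*(-3136) = 1568/53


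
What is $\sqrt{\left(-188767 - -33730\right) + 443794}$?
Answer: $7 \sqrt{5893} \approx 537.36$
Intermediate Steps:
$\sqrt{\left(-188767 - -33730\right) + 443794} = \sqrt{\left(-188767 + 33730\right) + 443794} = \sqrt{-155037 + 443794} = \sqrt{288757} = 7 \sqrt{5893}$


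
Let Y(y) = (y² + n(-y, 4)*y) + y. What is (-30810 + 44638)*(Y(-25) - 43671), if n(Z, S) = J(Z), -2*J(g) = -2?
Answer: -595931488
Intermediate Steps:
J(g) = 1 (J(g) = -½*(-2) = 1)
n(Z, S) = 1
Y(y) = y² + 2*y (Y(y) = (y² + 1*y) + y = (y² + y) + y = (y + y²) + y = y² + 2*y)
(-30810 + 44638)*(Y(-25) - 43671) = (-30810 + 44638)*(-25*(2 - 25) - 43671) = 13828*(-25*(-23) - 43671) = 13828*(575 - 43671) = 13828*(-43096) = -595931488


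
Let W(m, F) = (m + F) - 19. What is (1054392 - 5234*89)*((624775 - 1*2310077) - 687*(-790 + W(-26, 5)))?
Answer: -656305238072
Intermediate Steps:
W(m, F) = -19 + F + m (W(m, F) = (F + m) - 19 = -19 + F + m)
(1054392 - 5234*89)*((624775 - 1*2310077) - 687*(-790 + W(-26, 5))) = (1054392 - 5234*89)*((624775 - 1*2310077) - 687*(-790 + (-19 + 5 - 26))) = (1054392 - 465826)*((624775 - 2310077) - 687*(-790 - 40)) = 588566*(-1685302 - 687*(-830)) = 588566*(-1685302 + 570210) = 588566*(-1115092) = -656305238072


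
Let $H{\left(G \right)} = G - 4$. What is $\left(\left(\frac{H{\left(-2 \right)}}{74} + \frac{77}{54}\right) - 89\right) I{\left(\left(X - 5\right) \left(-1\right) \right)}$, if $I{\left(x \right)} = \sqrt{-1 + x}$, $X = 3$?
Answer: $- \frac{175135}{1998} \approx -87.655$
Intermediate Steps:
$H{\left(G \right)} = -4 + G$ ($H{\left(G \right)} = G - 4 = -4 + G$)
$\left(\left(\frac{H{\left(-2 \right)}}{74} + \frac{77}{54}\right) - 89\right) I{\left(\left(X - 5\right) \left(-1\right) \right)} = \left(\left(\frac{-4 - 2}{74} + \frac{77}{54}\right) - 89\right) \sqrt{-1 + \left(3 - 5\right) \left(-1\right)} = \left(\left(\left(-6\right) \frac{1}{74} + 77 \cdot \frac{1}{54}\right) - 89\right) \sqrt{-1 - -2} = \left(\left(- \frac{3}{37} + \frac{77}{54}\right) - 89\right) \sqrt{-1 + 2} = \left(\frac{2687}{1998} - 89\right) \sqrt{1} = \left(- \frac{175135}{1998}\right) 1 = - \frac{175135}{1998}$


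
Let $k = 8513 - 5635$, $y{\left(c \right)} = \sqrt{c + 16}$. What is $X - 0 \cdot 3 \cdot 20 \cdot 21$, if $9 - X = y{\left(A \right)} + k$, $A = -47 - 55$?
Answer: $-2869 - i \sqrt{86} \approx -2869.0 - 9.2736 i$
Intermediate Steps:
$A = -102$
$y{\left(c \right)} = \sqrt{16 + c}$
$k = 2878$ ($k = 8513 - 5635 = 2878$)
$X = -2869 - i \sqrt{86}$ ($X = 9 - \left(\sqrt{16 - 102} + 2878\right) = 9 - \left(\sqrt{-86} + 2878\right) = 9 - \left(i \sqrt{86} + 2878\right) = 9 - \left(2878 + i \sqrt{86}\right) = -2869 - i \sqrt{86} \approx -2869.0 - 9.2736 i$)
$X - 0 \cdot 3 \cdot 20 \cdot 21 = \left(-2869 - i \sqrt{86}\right) - 0 \cdot 3 \cdot 20 \cdot 21 = \left(-2869 - i \sqrt{86}\right) - 0 \cdot 20 \cdot 21 = \left(-2869 - i \sqrt{86}\right) - 0 \cdot 21 = \left(-2869 - i \sqrt{86}\right) - 0 = \left(-2869 - i \sqrt{86}\right) + 0 = -2869 - i \sqrt{86}$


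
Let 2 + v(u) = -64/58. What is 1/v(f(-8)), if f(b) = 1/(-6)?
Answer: -29/90 ≈ -0.32222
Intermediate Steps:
f(b) = -⅙
v(u) = -90/29 (v(u) = -2 - 64/58 = -2 - 64*1/58 = -2 - 32/29 = -90/29)
1/v(f(-8)) = 1/(-90/29) = -29/90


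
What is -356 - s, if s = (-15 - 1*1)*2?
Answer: -324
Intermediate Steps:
s = -32 (s = (-15 - 1)*2 = -16*2 = -32)
-356 - s = -356 - 1*(-32) = -356 + 32 = -324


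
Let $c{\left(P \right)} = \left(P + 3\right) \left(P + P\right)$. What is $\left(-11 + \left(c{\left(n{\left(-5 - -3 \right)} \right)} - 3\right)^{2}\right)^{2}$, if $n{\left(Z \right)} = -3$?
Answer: $4$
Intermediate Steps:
$c{\left(P \right)} = 2 P \left(3 + P\right)$ ($c{\left(P \right)} = \left(3 + P\right) 2 P = 2 P \left(3 + P\right)$)
$\left(-11 + \left(c{\left(n{\left(-5 - -3 \right)} \right)} - 3\right)^{2}\right)^{2} = \left(-11 + \left(2 \left(-3\right) \left(3 - 3\right) - 3\right)^{2}\right)^{2} = \left(-11 + \left(2 \left(-3\right) 0 - 3\right)^{2}\right)^{2} = \left(-11 + \left(0 - 3\right)^{2}\right)^{2} = \left(-11 + \left(-3\right)^{2}\right)^{2} = \left(-11 + 9\right)^{2} = \left(-2\right)^{2} = 4$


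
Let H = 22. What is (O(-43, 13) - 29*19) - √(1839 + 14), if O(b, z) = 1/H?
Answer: -12121/22 - √1853 ≈ -594.00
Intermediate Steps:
O(b, z) = 1/22
(O(-43, 13) - 29*19) - √(1839 + 14) = (1/22 - 29*19) - √(1839 + 14) = (1/22 - 551) - √1853 = -12121/22 - √1853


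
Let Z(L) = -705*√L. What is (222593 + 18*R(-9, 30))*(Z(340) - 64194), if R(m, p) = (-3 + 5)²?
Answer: -14293757010 - 313957650*√85 ≈ -1.7188e+10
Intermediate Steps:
R(m, p) = 4 (R(m, p) = 2² = 4)
(222593 + 18*R(-9, 30))*(Z(340) - 64194) = (222593 + 18*4)*(-1410*√85 - 64194) = (222593 + 72)*(-1410*√85 - 64194) = 222665*(-1410*√85 - 64194) = 222665*(-64194 - 1410*√85) = -14293757010 - 313957650*√85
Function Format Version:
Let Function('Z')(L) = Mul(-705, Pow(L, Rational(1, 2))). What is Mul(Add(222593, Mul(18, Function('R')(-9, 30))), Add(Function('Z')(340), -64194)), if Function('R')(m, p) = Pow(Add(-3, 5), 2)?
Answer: Add(-14293757010, Mul(-313957650, Pow(85, Rational(1, 2)))) ≈ -1.7188e+10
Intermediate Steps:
Function('R')(m, p) = 4 (Function('R')(m, p) = Pow(2, 2) = 4)
Mul(Add(222593, Mul(18, Function('R')(-9, 30))), Add(Function('Z')(340), -64194)) = Mul(Add(222593, Mul(18, 4)), Add(Mul(-705, Pow(340, Rational(1, 2))), -64194)) = Mul(Add(222593, 72), Add(Mul(-705, Mul(2, Pow(85, Rational(1, 2)))), -64194)) = Mul(222665, Add(Mul(-1410, Pow(85, Rational(1, 2))), -64194)) = Mul(222665, Add(-64194, Mul(-1410, Pow(85, Rational(1, 2))))) = Add(-14293757010, Mul(-313957650, Pow(85, Rational(1, 2))))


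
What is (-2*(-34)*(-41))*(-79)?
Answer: 220252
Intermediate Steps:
(-2*(-34)*(-41))*(-79) = (68*(-41))*(-79) = -2788*(-79) = 220252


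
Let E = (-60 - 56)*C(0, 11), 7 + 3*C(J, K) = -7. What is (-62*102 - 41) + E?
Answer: -17471/3 ≈ -5823.7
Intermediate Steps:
C(J, K) = -14/3 (C(J, K) = -7/3 + (1/3)*(-7) = -7/3 - 7/3 = -14/3)
E = 1624/3 (E = (-60 - 56)*(-14/3) = -116*(-14/3) = 1624/3 ≈ 541.33)
(-62*102 - 41) + E = (-62*102 - 41) + 1624/3 = (-6324 - 41) + 1624/3 = -6365 + 1624/3 = -17471/3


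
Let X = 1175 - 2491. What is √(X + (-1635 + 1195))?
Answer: 2*I*√439 ≈ 41.905*I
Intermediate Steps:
X = -1316
√(X + (-1635 + 1195)) = √(-1316 + (-1635 + 1195)) = √(-1316 - 440) = √(-1756) = 2*I*√439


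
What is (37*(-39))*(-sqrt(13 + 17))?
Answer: 1443*sqrt(30) ≈ 7903.6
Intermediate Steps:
(37*(-39))*(-sqrt(13 + 17)) = -(-1443)*sqrt(30) = 1443*sqrt(30)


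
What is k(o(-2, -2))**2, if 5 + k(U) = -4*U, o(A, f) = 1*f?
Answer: 9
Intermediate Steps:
o(A, f) = f
k(U) = -5 - 4*U
k(o(-2, -2))**2 = (-5 - 4*(-2))**2 = (-5 + 8)**2 = 3**2 = 9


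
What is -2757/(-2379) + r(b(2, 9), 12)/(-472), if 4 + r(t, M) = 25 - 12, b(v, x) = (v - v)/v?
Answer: 426631/374296 ≈ 1.1398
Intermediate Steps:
b(v, x) = 0 (b(v, x) = 0/v = 0)
r(t, M) = 9 (r(t, M) = -4 + (25 - 12) = -4 + 13 = 9)
-2757/(-2379) + r(b(2, 9), 12)/(-472) = -2757/(-2379) + 9/(-472) = -2757*(-1/2379) + 9*(-1/472) = 919/793 - 9/472 = 426631/374296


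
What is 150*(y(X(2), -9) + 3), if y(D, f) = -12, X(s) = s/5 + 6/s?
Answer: -1350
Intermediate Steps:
X(s) = 6/s + s/5 (X(s) = s*(⅕) + 6/s = s/5 + 6/s = 6/s + s/5)
150*(y(X(2), -9) + 3) = 150*(-12 + 3) = 150*(-9) = -1350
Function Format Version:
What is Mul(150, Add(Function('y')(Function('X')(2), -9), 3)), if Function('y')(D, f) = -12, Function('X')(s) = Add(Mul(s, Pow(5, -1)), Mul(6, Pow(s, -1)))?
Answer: -1350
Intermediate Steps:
Function('X')(s) = Add(Mul(6, Pow(s, -1)), Mul(Rational(1, 5), s)) (Function('X')(s) = Add(Mul(s, Rational(1, 5)), Mul(6, Pow(s, -1))) = Add(Mul(Rational(1, 5), s), Mul(6, Pow(s, -1))) = Add(Mul(6, Pow(s, -1)), Mul(Rational(1, 5), s)))
Mul(150, Add(Function('y')(Function('X')(2), -9), 3)) = Mul(150, Add(-12, 3)) = Mul(150, -9) = -1350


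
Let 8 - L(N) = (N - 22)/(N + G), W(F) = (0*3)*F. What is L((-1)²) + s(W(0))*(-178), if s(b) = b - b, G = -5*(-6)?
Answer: 269/31 ≈ 8.6774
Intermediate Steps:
G = 30
W(F) = 0 (W(F) = 0*F = 0)
s(b) = 0
L(N) = 8 - (-22 + N)/(30 + N) (L(N) = 8 - (N - 22)/(N + 30) = 8 - (-22 + N)/(30 + N))
L((-1)²) + s(W(0))*(-178) = (262 + 7*(-1)²)/(30 + (-1)²) + 0*(-178) = (262 + 7*1)/(30 + 1) + 0 = (262 + 7)/31 + 0 = (1/31)*269 + 0 = 269/31 + 0 = 269/31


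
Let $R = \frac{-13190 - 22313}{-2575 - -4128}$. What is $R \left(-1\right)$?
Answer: $\frac{35503}{1553} \approx 22.861$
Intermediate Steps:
$R = - \frac{35503}{1553}$ ($R = - \frac{35503}{-2575 + \left(4134 - 6\right)} = - \frac{35503}{-2575 + 4128} = - \frac{35503}{1553} \approx -22.861$)
$R \left(-1\right) = \left(- \frac{35503}{1553}\right) \left(-1\right) = \frac{35503}{1553}$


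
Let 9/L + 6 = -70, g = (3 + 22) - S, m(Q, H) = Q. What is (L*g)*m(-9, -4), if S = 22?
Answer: 243/76 ≈ 3.1974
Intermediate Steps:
g = 3 (g = (3 + 22) - 1*22 = 25 - 22 = 3)
L = -9/76 (L = 9/(-6 - 70) = 9/(-76) = 9*(-1/76) = -9/76 ≈ -0.11842)
(L*g)*m(-9, -4) = -9/76*3*(-9) = -27/76*(-9) = 243/76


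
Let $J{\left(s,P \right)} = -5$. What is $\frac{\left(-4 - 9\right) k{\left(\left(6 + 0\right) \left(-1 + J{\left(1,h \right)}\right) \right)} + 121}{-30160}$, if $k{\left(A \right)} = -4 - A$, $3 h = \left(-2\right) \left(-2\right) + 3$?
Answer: $\frac{59}{6032} \approx 0.0097812$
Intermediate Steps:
$h = \frac{7}{3}$ ($h = \frac{\left(-2\right) \left(-2\right) + 3}{3} = \frac{4 + 3}{3} = \frac{1}{3} \cdot 7 = \frac{7}{3} \approx 2.3333$)
$\frac{\left(-4 - 9\right) k{\left(\left(6 + 0\right) \left(-1 + J{\left(1,h \right)}\right) \right)} + 121}{-30160} = \frac{\left(-4 - 9\right) \left(-4 - \left(6 + 0\right) \left(-1 - 5\right)\right) + 121}{-30160} = \left(- 13 \left(-4 - 6 \left(-6\right)\right) + 121\right) \left(- \frac{1}{30160}\right) = \left(- 13 \left(-4 - -36\right) + 121\right) \left(- \frac{1}{30160}\right) = \left(- 13 \left(-4 + 36\right) + 121\right) \left(- \frac{1}{30160}\right) = \left(\left(-13\right) 32 + 121\right) \left(- \frac{1}{30160}\right) = \left(-416 + 121\right) \left(- \frac{1}{30160}\right) = \left(-295\right) \left(- \frac{1}{30160}\right) = \frac{59}{6032}$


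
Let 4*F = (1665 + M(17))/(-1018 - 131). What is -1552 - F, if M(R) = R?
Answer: -3565655/2298 ≈ -1551.6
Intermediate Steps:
F = -841/2298 (F = ((1665 + 17)/(-1018 - 131))/4 = (1682/(-1149))/4 = (1682*(-1/1149))/4 = (¼)*(-1682/1149) = -841/2298 ≈ -0.36597)
-1552 - F = -1552 - 1*(-841/2298) = -1552 + 841/2298 = -3565655/2298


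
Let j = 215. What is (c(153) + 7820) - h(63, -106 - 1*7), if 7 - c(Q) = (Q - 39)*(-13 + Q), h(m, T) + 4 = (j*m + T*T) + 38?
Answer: -34481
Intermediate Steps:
h(m, T) = 34 + T**2 + 215*m (h(m, T) = -4 + ((215*m + T*T) + 38) = -4 + ((215*m + T**2) + 38) = -4 + ((T**2 + 215*m) + 38) = -4 + (38 + T**2 + 215*m) = 34 + T**2 + 215*m)
c(Q) = 7 - (-39 + Q)*(-13 + Q) (c(Q) = 7 - (Q - 39)*(-13 + Q) = 7 - (-39 + Q)*(-13 + Q))
(c(153) + 7820) - h(63, -106 - 1*7) = ((-500 - 1*153**2 + 52*153) + 7820) - (34 + (-106 - 1*7)**2 + 215*63) = ((-500 - 1*23409 + 7956) + 7820) - (34 + (-106 - 7)**2 + 13545) = ((-500 - 23409 + 7956) + 7820) - (34 + (-113)**2 + 13545) = (-15953 + 7820) - (34 + 12769 + 13545) = -8133 - 1*26348 = -8133 - 26348 = -34481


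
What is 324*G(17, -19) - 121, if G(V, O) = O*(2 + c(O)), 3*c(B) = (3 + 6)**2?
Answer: -178645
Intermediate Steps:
c(B) = 27 (c(B) = (3 + 6)**2/3 = (1/3)*9**2 = (1/3)*81 = 27)
G(V, O) = 29*O (G(V, O) = O*(2 + 27) = O*29 = 29*O)
324*G(17, -19) - 121 = 324*(29*(-19)) - 121 = 324*(-551) - 121 = -178524 - 121 = -178645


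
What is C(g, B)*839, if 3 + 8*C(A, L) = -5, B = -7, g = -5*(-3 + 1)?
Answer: -839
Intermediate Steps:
g = 10 (g = -5*(-2) = 10)
C(A, L) = -1 (C(A, L) = -3/8 + (⅛)*(-5) = -3/8 - 5/8 = -1)
C(g, B)*839 = -1*839 = -839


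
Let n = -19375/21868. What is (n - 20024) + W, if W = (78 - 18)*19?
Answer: -412974687/21868 ≈ -18885.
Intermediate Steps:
n = -19375/21868 (n = -19375*1/21868 = -19375/21868 ≈ -0.88600)
W = 1140 (W = 60*19 = 1140)
(n - 20024) + W = (-19375/21868 - 20024) + 1140 = -437904207/21868 + 1140 = -412974687/21868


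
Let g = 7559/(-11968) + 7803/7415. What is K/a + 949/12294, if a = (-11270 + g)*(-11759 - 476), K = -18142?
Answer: 2318460643803013531/30086219310154080858 ≈ 0.077061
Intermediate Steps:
g = 37336319/88742720 (g = 7559*(-1/11968) + 7803*(1/7415) = -7559/11968 + 7803/7415 = 37336319/88742720 ≈ 0.42073)
a = 2447227859944207/17748544 (a = (-11270 + 37336319/88742720)*(-11759 - 476) = -1000093118081/88742720*(-12235) = 2447227859944207/17748544 ≈ 1.3788e+8)
K/a + 949/12294 = -18142/2447227859944207/17748544 + 949/12294 = -18142*17748544/2447227859944207 + 949*(1/12294) = -321994085248/2447227859944207 + 949/12294 = 2318460643803013531/30086219310154080858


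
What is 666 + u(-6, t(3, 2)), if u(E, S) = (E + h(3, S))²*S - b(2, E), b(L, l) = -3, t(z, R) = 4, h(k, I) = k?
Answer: 705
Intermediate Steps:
u(E, S) = 3 + S*(3 + E)² (u(E, S) = (E + 3)²*S - 1*(-3) = (3 + E)²*S + 3 = S*(3 + E)² + 3 = 3 + S*(3 + E)²)
666 + u(-6, t(3, 2)) = 666 + (3 + 4*(3 - 6)²) = 666 + (3 + 4*(-3)²) = 666 + (3 + 4*9) = 666 + (3 + 36) = 666 + 39 = 705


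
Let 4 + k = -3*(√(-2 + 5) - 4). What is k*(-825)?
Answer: -6600 + 2475*√3 ≈ -2313.2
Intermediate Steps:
k = 8 - 3*√3 (k = -4 - 3*(√(-2 + 5) - 4) = -4 - 3*(√3 - 4) = -4 - 3*(-4 + √3) = -4 + (12 - 3*√3) = 8 - 3*√3 ≈ 2.8038)
k*(-825) = (8 - 3*√3)*(-825) = -6600 + 2475*√3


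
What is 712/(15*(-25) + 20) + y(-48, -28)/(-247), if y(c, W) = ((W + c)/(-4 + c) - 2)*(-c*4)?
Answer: -1809112/1139905 ≈ -1.5871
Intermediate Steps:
y(c, W) = -4*c*(-2 + (W + c)/(-4 + c)) (y(c, W) = ((W + c)/(-4 + c) - 2)*(-4*c) = (-2 + (W + c)/(-4 + c))*(-4*c) = -4*c*(-2 + (W + c)/(-4 + c)))
712/(15*(-25) + 20) + y(-48, -28)/(-247) = 712/(15*(-25) + 20) + (4*(-48)*(-8 - 48 - 1*(-28))/(-4 - 48))/(-247) = 712/(-375 + 20) + (4*(-48)*(-8 - 48 + 28)/(-52))*(-1/247) = 712/(-355) + (4*(-48)*(-1/52)*(-28))*(-1/247) = 712*(-1/355) - 1344/13*(-1/247) = -712/355 + 1344/3211 = -1809112/1139905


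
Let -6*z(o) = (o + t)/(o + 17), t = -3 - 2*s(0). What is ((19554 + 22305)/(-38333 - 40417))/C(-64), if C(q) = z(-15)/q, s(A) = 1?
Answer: 446496/21875 ≈ 20.411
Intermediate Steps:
t = -5 (t = -3 - 2*1 = -3 - 2 = -5)
z(o) = -(-5 + o)/(6*(17 + o)) (z(o) = -(o - 5)/(6*(o + 17)) = -(-5 + o)/(6*(17 + o)))
C(q) = 5/(3*q) (C(q) = ((5 - 1*(-15))/(6*(17 - 15)))/q = ((⅙)*(5 + 15)/2)/q = ((⅙)*(½)*20)/q = 5/(3*q))
((19554 + 22305)/(-38333 - 40417))/C(-64) = ((19554 + 22305)/(-38333 - 40417))/(((5/3)/(-64))) = (41859/(-78750))/(((5/3)*(-1/64))) = (41859*(-1/78750))/(-5/192) = -4651/8750*(-192/5) = 446496/21875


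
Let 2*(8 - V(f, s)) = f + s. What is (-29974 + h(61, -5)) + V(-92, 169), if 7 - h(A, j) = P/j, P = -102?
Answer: -300179/10 ≈ -30018.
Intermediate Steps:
V(f, s) = 8 - f/2 - s/2 (V(f, s) = 8 - (f + s)/2 = 8 + (-f/2 - s/2) = 8 - f/2 - s/2)
h(A, j) = 7 + 102/j (h(A, j) = 7 - (-102)/j = 7 + 102/j)
(-29974 + h(61, -5)) + V(-92, 169) = (-29974 + (7 + 102/(-5))) + (8 - ½*(-92) - ½*169) = (-29974 + (7 + 102*(-⅕))) + (8 + 46 - 169/2) = (-29974 + (7 - 102/5)) - 61/2 = (-29974 - 67/5) - 61/2 = -149937/5 - 61/2 = -300179/10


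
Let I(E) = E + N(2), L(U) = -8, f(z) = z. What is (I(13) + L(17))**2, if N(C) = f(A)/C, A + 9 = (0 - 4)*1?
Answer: 9/4 ≈ 2.2500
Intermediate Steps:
A = -13 (A = -9 + (0 - 4)*1 = -9 - 4*1 = -9 - 4 = -13)
N(C) = -13/C
I(E) = -13/2 + E (I(E) = E - 13/2 = -13/2 + E)
(I(13) + L(17))**2 = ((-13/2 + 13) - 8)**2 = (13/2 - 8)**2 = (-3/2)**2 = 9/4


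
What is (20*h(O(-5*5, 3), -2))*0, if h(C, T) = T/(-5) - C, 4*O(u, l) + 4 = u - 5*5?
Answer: 0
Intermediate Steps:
O(u, l) = -29/4 + u/4 (O(u, l) = -1 + (u - 5*5)/4 = -1 + (u - 25)/4 = -1 + (-25 + u)/4 = -1 + (-25/4 + u/4) = -29/4 + u/4)
h(C, T) = -C - T/5 (h(C, T) = T*(-1/5) - C = -T/5 - C = -C - T/5)
(20*h(O(-5*5, 3), -2))*0 = (20*(-(-29/4 + (-5*5)/4) - 1/5*(-2)))*0 = (20*(-(-29/4 + (1/4)*(-25)) + 2/5))*0 = (20*(-(-29/4 - 25/4) + 2/5))*0 = (20*(-1*(-27/2) + 2/5))*0 = (20*(27/2 + 2/5))*0 = (20*(139/10))*0 = 278*0 = 0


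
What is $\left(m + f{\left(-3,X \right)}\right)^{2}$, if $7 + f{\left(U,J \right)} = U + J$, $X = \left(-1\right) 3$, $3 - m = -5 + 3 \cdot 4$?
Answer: $289$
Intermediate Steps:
$m = -4$ ($m = 3 - \left(-5 + 3 \cdot 4\right) = 3 - \left(-5 + 12\right) = 3 - 7 = -4$)
$X = -3$
$f{\left(U,J \right)} = -7 + J + U$ ($f{\left(U,J \right)} = -7 + \left(U + J\right) = -7 + \left(J + U\right) = -7 + J + U$)
$\left(m + f{\left(-3,X \right)}\right)^{2} = \left(-4 - 13\right)^{2} = \left(-17\right)^{2} = 289$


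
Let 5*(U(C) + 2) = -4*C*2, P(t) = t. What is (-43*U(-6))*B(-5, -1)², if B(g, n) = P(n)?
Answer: -1634/5 ≈ -326.80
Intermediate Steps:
B(g, n) = n
U(C) = -2 - 8*C/5 (U(C) = -2 + (-4*C*2)/5 = -2 + (-8*C)/5 = -2 - 8*C/5)
(-43*U(-6))*B(-5, -1)² = -43*(-2 - 8/5*(-6))*(-1)² = -43*(-2 + 48/5)*1 = -43*38/5*1 = -1634/5*1 = -1634/5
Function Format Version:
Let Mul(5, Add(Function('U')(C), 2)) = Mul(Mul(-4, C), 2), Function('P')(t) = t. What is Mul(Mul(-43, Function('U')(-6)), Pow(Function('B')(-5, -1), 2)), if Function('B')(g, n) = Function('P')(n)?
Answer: Rational(-1634, 5) ≈ -326.80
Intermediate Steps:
Function('B')(g, n) = n
Function('U')(C) = Add(-2, Mul(Rational(-8, 5), C)) (Function('U')(C) = Add(-2, Mul(Rational(1, 5), Mul(Mul(-4, C), 2))) = Add(-2, Mul(Rational(1, 5), Mul(-8, C))) = Add(-2, Mul(Rational(-8, 5), C)))
Mul(Mul(-43, Function('U')(-6)), Pow(Function('B')(-5, -1), 2)) = Mul(Mul(-43, Add(-2, Mul(Rational(-8, 5), -6))), Pow(-1, 2)) = Mul(Mul(-43, Add(-2, Rational(48, 5))), 1) = Mul(Mul(-43, Rational(38, 5)), 1) = Mul(Rational(-1634, 5), 1) = Rational(-1634, 5)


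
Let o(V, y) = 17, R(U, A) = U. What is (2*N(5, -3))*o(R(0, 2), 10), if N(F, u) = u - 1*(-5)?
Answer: 68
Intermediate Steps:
N(F, u) = 5 + u (N(F, u) = u + 5 = 5 + u)
(2*N(5, -3))*o(R(0, 2), 10) = (2*(5 - 3))*17 = (2*2)*17 = 4*17 = 68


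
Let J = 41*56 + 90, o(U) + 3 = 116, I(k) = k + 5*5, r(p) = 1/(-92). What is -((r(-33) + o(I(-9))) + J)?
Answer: -229907/92 ≈ -2499.0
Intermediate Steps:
r(p) = -1/92
I(k) = 25 + k (I(k) = k + 25 = 25 + k)
o(U) = 113 (o(U) = -3 + 116 = 113)
J = 2386 (J = 2296 + 90 = 2386)
-((r(-33) + o(I(-9))) + J) = -((-1/92 + 113) + 2386) = -(10395/92 + 2386) = -1*229907/92 = -229907/92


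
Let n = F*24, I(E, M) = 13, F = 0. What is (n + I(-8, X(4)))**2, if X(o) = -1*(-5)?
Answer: 169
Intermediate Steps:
X(o) = 5
n = 0 (n = 0*24 = 0)
(n + I(-8, X(4)))**2 = (0 + 13)**2 = 13**2 = 169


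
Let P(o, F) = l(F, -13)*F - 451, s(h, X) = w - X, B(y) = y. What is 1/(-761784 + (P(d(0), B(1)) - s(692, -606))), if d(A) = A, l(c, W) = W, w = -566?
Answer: -1/762288 ≈ -1.3118e-6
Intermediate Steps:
s(h, X) = -566 - X
P(o, F) = -451 - 13*F (P(o, F) = -13*F - 451 = -451 - 13*F)
1/(-761784 + (P(d(0), B(1)) - s(692, -606))) = 1/(-761784 + ((-451 - 13*1) - (-566 - 1*(-606)))) = 1/(-761784 + ((-451 - 13) - (-566 + 606))) = 1/(-761784 + (-464 - 1*40)) = 1/(-761784 + (-464 - 40)) = 1/(-761784 - 504) = 1/(-762288) = -1/762288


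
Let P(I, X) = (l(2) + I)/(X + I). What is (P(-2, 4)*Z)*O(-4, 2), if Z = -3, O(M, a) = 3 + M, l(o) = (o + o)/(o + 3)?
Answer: -9/5 ≈ -1.8000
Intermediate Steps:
l(o) = 2*o/(3 + o) (l(o) = (2*o)/(3 + o) = 2*o/(3 + o))
P(I, X) = (⅘ + I)/(I + X) (P(I, X) = (2*2/(3 + 2) + I)/(X + I) = (2*2/5 + I)/(I + X) = (2*2*(⅕) + I)/(I + X) = (⅘ + I)/(I + X))
(P(-2, 4)*Z)*O(-4, 2) = (((⅘ - 2)/(-2 + 4))*(-3))*(3 - 4) = ((-6/5/2)*(-3))*(-1) = (((½)*(-6/5))*(-3))*(-1) = -⅗*(-3)*(-1) = (9/5)*(-1) = -9/5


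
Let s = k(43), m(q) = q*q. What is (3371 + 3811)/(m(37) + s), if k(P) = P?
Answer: 3591/706 ≈ 5.0864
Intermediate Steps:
m(q) = q²
s = 43
(3371 + 3811)/(m(37) + s) = (3371 + 3811)/(37² + 43) = 7182/(1369 + 43) = 7182/1412 = 7182*(1/1412) = 3591/706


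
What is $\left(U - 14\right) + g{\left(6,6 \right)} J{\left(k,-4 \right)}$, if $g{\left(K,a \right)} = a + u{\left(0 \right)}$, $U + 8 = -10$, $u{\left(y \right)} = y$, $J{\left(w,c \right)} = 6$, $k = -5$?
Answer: $4$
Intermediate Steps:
$U = -18$ ($U = -8 - 10 = -18$)
$g{\left(K,a \right)} = a$ ($g{\left(K,a \right)} = a + 0 = a$)
$\left(U - 14\right) + g{\left(6,6 \right)} J{\left(k,-4 \right)} = \left(-18 - 14\right) + 6 \cdot 6 = \left(-18 - 14\right) + 36 = -32 + 36 = 4$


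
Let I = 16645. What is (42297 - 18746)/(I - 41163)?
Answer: -23551/24518 ≈ -0.96056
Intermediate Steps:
(42297 - 18746)/(I - 41163) = (42297 - 18746)/(16645 - 41163) = 23551/(-24518) = 23551*(-1/24518) = -23551/24518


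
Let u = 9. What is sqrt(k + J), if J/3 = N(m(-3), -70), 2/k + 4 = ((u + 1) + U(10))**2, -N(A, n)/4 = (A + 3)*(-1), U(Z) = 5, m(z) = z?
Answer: sqrt(442)/221 ≈ 0.095130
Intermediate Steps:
N(A, n) = 12 + 4*A (N(A, n) = -4*(A + 3)*(-1) = -4*(3 + A)*(-1) = -4*(-3 - A) = 12 + 4*A)
k = 2/221 (k = 2/(-4 + ((9 + 1) + 5)**2) = 2/(-4 + (10 + 5)**2) = 2/(-4 + 15**2) = 2/(-4 + 225) = 2/221 ≈ 0.0090498)
J = 0 (J = 3*(12 + 4*(-3)) = 3*(12 - 12) = 3*0 = 0)
sqrt(k + J) = sqrt(2/221 + 0) = sqrt(2/221) = sqrt(442)/221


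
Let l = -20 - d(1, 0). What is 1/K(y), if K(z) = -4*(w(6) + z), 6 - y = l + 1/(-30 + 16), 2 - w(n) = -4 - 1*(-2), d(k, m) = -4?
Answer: -7/730 ≈ -0.0095890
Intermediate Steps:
l = -16 (l = -20 - 1*(-4) = -20 + 4 = -16)
w(n) = 4 (w(n) = 2 - (-4 - 1*(-2)) = 2 - (-4 + 2) = 2 - 1*(-2) = 2 + 2 = 4)
y = 309/14 (y = 6 - (-16 + 1/(-30 + 16)) = 6 - (-16 + 1/(-14)) = 6 - (-16 - 1/14) = 6 - 1*(-225/14) = 6 + 225/14 = 309/14 ≈ 22.071)
K(z) = -16 - 4*z (K(z) = -4*(4 + z) = -16 - 4*z)
1/K(y) = 1/(-16 - 4*309/14) = 1/(-16 - 618/7) = 1/(-730/7) = -7/730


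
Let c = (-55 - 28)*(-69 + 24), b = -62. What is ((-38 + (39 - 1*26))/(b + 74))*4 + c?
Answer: 11180/3 ≈ 3726.7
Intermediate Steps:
c = 3735 (c = -83*(-45) = 3735)
((-38 + (39 - 1*26))/(b + 74))*4 + c = ((-38 + (39 - 1*26))/(-62 + 74))*4 + 3735 = ((-38 + (39 - 26))/12)*4 + 3735 = ((-38 + 13)*(1/12))*4 + 3735 = -25*1/12*4 + 3735 = -25/12*4 + 3735 = -25/3 + 3735 = 11180/3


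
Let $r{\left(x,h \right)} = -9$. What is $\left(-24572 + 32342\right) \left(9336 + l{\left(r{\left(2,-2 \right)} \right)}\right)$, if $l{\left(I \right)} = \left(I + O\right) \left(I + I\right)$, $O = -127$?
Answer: $91561680$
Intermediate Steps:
$l{\left(I \right)} = 2 I \left(-127 + I\right)$ ($l{\left(I \right)} = \left(I - 127\right) \left(I + I\right) = \left(-127 + I\right) 2 I = 2 I \left(-127 + I\right)$)
$\left(-24572 + 32342\right) \left(9336 + l{\left(r{\left(2,-2 \right)} \right)}\right) = \left(-24572 + 32342\right) \left(9336 + 2 \left(-9\right) \left(-127 - 9\right)\right) = 7770 \left(9336 + 2 \left(-9\right) \left(-136\right)\right) = 7770 \left(9336 + 2448\right) = 7770 \cdot 11784 = 91561680$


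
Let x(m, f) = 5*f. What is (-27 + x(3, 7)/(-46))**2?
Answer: 1630729/2116 ≈ 770.67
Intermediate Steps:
(-27 + x(3, 7)/(-46))**2 = (-27 + (5*7)/(-46))**2 = (-27 + 35*(-1/46))**2 = (-27 - 35/46)**2 = (-1277/46)**2 = 1630729/2116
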